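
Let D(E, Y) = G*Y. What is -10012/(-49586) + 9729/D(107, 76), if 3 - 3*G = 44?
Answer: -708034595/77254988 ≈ -9.1649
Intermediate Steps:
G = -41/3 (G = 1 - 1/3*44 = 1 - 44/3 = -41/3 ≈ -13.667)
D(E, Y) = -41*Y/3
-10012/(-49586) + 9729/D(107, 76) = -10012/(-49586) + 9729/((-41/3*76)) = -10012*(-1/49586) + 9729/(-3116/3) = 5006/24793 + 9729*(-3/3116) = 5006/24793 - 29187/3116 = -708034595/77254988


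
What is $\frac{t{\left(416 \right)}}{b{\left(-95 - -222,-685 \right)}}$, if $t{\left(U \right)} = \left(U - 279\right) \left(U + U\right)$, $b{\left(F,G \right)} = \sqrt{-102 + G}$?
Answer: $- \frac{113984 i \sqrt{787}}{787} \approx - 4063.1 i$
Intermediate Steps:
$t{\left(U \right)} = 2 U \left(-279 + U\right)$ ($t{\left(U \right)} = \left(-279 + U\right) 2 U = 2 U \left(-279 + U\right)$)
$\frac{t{\left(416 \right)}}{b{\left(-95 - -222,-685 \right)}} = \frac{2 \cdot 416 \left(-279 + 416\right)}{\sqrt{-102 - 685}} = \frac{2 \cdot 416 \cdot 137}{\sqrt{-787}} = \frac{113984}{i \sqrt{787}} = 113984 \left(- \frac{i \sqrt{787}}{787}\right) = - \frac{113984 i \sqrt{787}}{787}$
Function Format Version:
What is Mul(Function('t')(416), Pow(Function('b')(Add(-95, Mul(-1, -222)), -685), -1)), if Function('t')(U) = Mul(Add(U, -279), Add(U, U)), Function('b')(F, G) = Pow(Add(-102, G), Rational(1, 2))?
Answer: Mul(Rational(-113984, 787), I, Pow(787, Rational(1, 2))) ≈ Mul(-4063.1, I)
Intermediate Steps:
Function('t')(U) = Mul(2, U, Add(-279, U)) (Function('t')(U) = Mul(Add(-279, U), Mul(2, U)) = Mul(2, U, Add(-279, U)))
Mul(Function('t')(416), Pow(Function('b')(Add(-95, Mul(-1, -222)), -685), -1)) = Mul(Mul(2, 416, Add(-279, 416)), Pow(Pow(Add(-102, -685), Rational(1, 2)), -1)) = Mul(Mul(2, 416, 137), Pow(Pow(-787, Rational(1, 2)), -1)) = Mul(113984, Pow(Mul(I, Pow(787, Rational(1, 2))), -1)) = Mul(113984, Mul(Rational(-1, 787), I, Pow(787, Rational(1, 2)))) = Mul(Rational(-113984, 787), I, Pow(787, Rational(1, 2)))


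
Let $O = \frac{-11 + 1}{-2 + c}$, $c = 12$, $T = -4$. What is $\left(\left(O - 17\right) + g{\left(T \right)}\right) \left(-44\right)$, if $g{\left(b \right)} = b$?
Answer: $968$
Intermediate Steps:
$O = -1$ ($O = \frac{-11 + 1}{-2 + 12} = - \frac{10}{10} = \left(-10\right) \frac{1}{10} = -1$)
$\left(\left(O - 17\right) + g{\left(T \right)}\right) \left(-44\right) = \left(\left(-1 - 17\right) - 4\right) \left(-44\right) = \left(-18 - 4\right) \left(-44\right) = \left(-22\right) \left(-44\right) = 968$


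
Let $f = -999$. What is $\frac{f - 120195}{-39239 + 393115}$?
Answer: $- \frac{60597}{176938} \approx -0.34248$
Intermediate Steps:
$\frac{f - 120195}{-39239 + 393115} = \frac{-999 - 120195}{-39239 + 393115} = - \frac{121194}{353876} = \left(-121194\right) \frac{1}{353876} = - \frac{60597}{176938}$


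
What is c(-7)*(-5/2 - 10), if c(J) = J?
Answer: 175/2 ≈ 87.500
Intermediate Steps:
c(-7)*(-5/2 - 10) = -7*(-5/2 - 10) = -7*(-25/2) = 175/2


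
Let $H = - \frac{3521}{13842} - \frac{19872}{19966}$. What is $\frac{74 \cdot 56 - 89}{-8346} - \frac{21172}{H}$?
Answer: $\frac{24416742716791207}{1441222792230} \approx 16942.0$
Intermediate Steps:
$H = - \frac{172684255}{138184686}$ ($H = \left(-3521\right) \frac{1}{13842} - \frac{9936}{9983} = - \frac{3521}{13842} - \frac{9936}{9983} = - \frac{172684255}{138184686} \approx -1.2497$)
$\frac{74 \cdot 56 - 89}{-8346} - \frac{21172}{H} = \frac{74 \cdot 56 - 89}{-8346} - \frac{21172}{- \frac{172684255}{138184686}} = \left(4144 - 89\right) \left(- \frac{1}{8346}\right) - - \frac{2925646171992}{172684255} = 4055 \left(- \frac{1}{8346}\right) + \frac{2925646171992}{172684255} = - \frac{4055}{8346} + \frac{2925646171992}{172684255} = \frac{24416742716791207}{1441222792230}$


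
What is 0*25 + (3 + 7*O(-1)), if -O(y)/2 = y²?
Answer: -11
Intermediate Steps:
O(y) = -2*y²
0*25 + (3 + 7*O(-1)) = 0*25 + (3 + 7*(-2*(-1)²)) = 0 + (3 + 7*(-2*1)) = 0 + (3 + 7*(-2)) = 0 + (3 - 14) = 0 - 11 = -11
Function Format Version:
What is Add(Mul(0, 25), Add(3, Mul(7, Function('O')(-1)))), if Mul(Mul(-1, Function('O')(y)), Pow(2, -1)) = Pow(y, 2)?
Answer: -11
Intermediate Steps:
Function('O')(y) = Mul(-2, Pow(y, 2))
Add(Mul(0, 25), Add(3, Mul(7, Function('O')(-1)))) = Add(Mul(0, 25), Add(3, Mul(7, Mul(-2, Pow(-1, 2))))) = Add(0, Add(3, Mul(7, Mul(-2, 1)))) = Add(0, Add(3, Mul(7, -2))) = Add(0, Add(3, -14)) = Add(0, -11) = -11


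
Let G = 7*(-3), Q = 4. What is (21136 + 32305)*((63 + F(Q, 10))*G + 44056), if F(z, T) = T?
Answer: 2272471643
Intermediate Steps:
G = -21
(21136 + 32305)*((63 + F(Q, 10))*G + 44056) = (21136 + 32305)*((63 + 10)*(-21) + 44056) = 53441*(73*(-21) + 44056) = 53441*(-1533 + 44056) = 53441*42523 = 2272471643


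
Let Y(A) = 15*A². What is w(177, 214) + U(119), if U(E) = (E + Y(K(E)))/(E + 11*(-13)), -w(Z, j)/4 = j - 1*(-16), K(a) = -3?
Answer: -11167/12 ≈ -930.58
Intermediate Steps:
w(Z, j) = -64 - 4*j (w(Z, j) = -4*(j - 1*(-16)) = -4*(j + 16) = -4*(16 + j) = -64 - 4*j)
U(E) = (135 + E)/(-143 + E) (U(E) = (E + 15*(-3)²)/(E + 11*(-13)) = (E + 15*9)/(E - 143) = (E + 135)/(-143 + E) = (135 + E)/(-143 + E))
w(177, 214) + U(119) = (-64 - 4*214) + (135 + 119)/(-143 + 119) = (-64 - 856) + 254/(-24) = -920 - 1/24*254 = -920 - 127/12 = -11167/12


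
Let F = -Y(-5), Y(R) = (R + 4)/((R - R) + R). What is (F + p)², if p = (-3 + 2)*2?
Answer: 121/25 ≈ 4.8400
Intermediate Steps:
Y(R) = (4 + R)/R (Y(R) = (4 + R)/(0 + R) = (4 + R)/R)
p = -2 (p = -1*2 = -2)
F = -⅕ (F = -(4 - 5)/(-5) = -(-1)*(-1)/5 = -1*⅕ = -⅕ ≈ -0.20000)
(F + p)² = (-⅕ - 2)² = (-11/5)² = 121/25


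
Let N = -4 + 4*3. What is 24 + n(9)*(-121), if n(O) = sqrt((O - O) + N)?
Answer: 24 - 242*sqrt(2) ≈ -318.24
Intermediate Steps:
N = 8 (N = -4 + 12 = 8)
n(O) = 2*sqrt(2) (n(O) = sqrt((O - O) + 8) = sqrt(0 + 8) = sqrt(8) = 2*sqrt(2))
24 + n(9)*(-121) = 24 + (2*sqrt(2))*(-121) = 24 - 242*sqrt(2)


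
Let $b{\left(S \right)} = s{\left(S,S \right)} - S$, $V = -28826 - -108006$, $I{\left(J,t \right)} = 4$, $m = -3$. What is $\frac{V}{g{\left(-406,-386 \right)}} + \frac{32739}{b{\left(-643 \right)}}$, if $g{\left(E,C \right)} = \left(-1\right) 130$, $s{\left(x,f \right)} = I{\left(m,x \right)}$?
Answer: $- \frac{4697339}{8411} \approx -558.48$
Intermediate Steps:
$s{\left(x,f \right)} = 4$
$V = 79180$ ($V = -28826 + 108006 = 79180$)
$g{\left(E,C \right)} = -130$
$b{\left(S \right)} = 4 - S$
$\frac{V}{g{\left(-406,-386 \right)}} + \frac{32739}{b{\left(-643 \right)}} = \frac{79180}{-130} + \frac{32739}{4 - -643} = 79180 \left(- \frac{1}{130}\right) + \frac{32739}{4 + 643} = - \frac{7918}{13} + \frac{32739}{647} = - \frac{4697339}{8411}$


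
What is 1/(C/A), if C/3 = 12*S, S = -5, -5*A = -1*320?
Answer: -16/45 ≈ -0.35556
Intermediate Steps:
A = 64 (A = -(-1)*320/5 = -⅕*(-320) = 64)
C = -180 (C = 3*(12*(-5)) = 3*(-60) = -180)
1/(C/A) = 1/(-180/64) = 1/(-180*1/64) = 1/(-45/16) = -16/45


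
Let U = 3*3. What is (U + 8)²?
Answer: 289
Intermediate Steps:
U = 9
(U + 8)² = (9 + 8)² = 17² = 289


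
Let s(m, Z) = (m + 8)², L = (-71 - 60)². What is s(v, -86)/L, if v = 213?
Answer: 48841/17161 ≈ 2.8460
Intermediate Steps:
L = 17161 (L = (-131)² = 17161)
s(m, Z) = (8 + m)²
s(v, -86)/L = (8 + 213)²/17161 = 221²*(1/17161) = 48841*(1/17161) = 48841/17161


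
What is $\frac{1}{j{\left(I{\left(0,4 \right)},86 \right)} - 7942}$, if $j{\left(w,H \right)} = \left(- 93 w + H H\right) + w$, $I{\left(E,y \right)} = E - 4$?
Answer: $- \frac{1}{178} \approx -0.005618$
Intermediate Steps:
$I{\left(E,y \right)} = -4 + E$
$j{\left(w,H \right)} = H^{2} - 92 w$ ($j{\left(w,H \right)} = \left(- 93 w + H^{2}\right) + w = \left(H^{2} - 93 w\right) + w = H^{2} - 92 w$)
$\frac{1}{j{\left(I{\left(0,4 \right)},86 \right)} - 7942} = \frac{1}{\left(86^{2} - 92 \left(-4 + 0\right)\right) - 7942} = \frac{1}{\left(7396 - -368\right) - 7942} = \frac{1}{\left(7396 + 368\right) - 7942} = \frac{1}{7764 - 7942} = \frac{1}{-178} = - \frac{1}{178}$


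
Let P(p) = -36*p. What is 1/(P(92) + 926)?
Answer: -1/2386 ≈ -0.00041911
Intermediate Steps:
1/(P(92) + 926) = 1/(-36*92 + 926) = 1/(-3312 + 926) = 1/(-2386) = -1/2386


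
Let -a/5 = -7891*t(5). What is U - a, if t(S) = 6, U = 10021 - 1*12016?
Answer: -238725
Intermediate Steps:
U = -1995 (U = 10021 - 12016 = -1995)
a = 236730 (a = -(-39455)*6 = -5*(-47346) = 236730)
U - a = -1995 - 1*236730 = -1995 - 236730 = -238725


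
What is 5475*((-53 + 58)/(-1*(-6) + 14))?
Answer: 5475/4 ≈ 1368.8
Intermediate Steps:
5475*((-53 + 58)/(-1*(-6) + 14)) = 5475*(5/(6 + 14)) = 5475*(5/20) = 5475*(5*(1/20)) = 5475*(1/4) = 5475/4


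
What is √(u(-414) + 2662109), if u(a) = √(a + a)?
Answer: √(2662109 + 6*I*√23) ≈ 1631.6 + 0.009*I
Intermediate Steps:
u(a) = √2*√a (u(a) = √(2*a) = √2*√a)
√(u(-414) + 2662109) = √(√2*√(-414) + 2662109) = √(√2*(3*I*√46) + 2662109) = √(6*I*√23 + 2662109) = √(2662109 + 6*I*√23)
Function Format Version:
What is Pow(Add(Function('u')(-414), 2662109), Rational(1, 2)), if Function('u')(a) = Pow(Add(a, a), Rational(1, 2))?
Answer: Pow(Add(2662109, Mul(6, I, Pow(23, Rational(1, 2)))), Rational(1, 2)) ≈ Add(1631.6, Mul(0.009, I))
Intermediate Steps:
Function('u')(a) = Mul(Pow(2, Rational(1, 2)), Pow(a, Rational(1, 2))) (Function('u')(a) = Pow(Mul(2, a), Rational(1, 2)) = Mul(Pow(2, Rational(1, 2)), Pow(a, Rational(1, 2))))
Pow(Add(Function('u')(-414), 2662109), Rational(1, 2)) = Pow(Add(Mul(Pow(2, Rational(1, 2)), Pow(-414, Rational(1, 2))), 2662109), Rational(1, 2)) = Pow(Add(Mul(Pow(2, Rational(1, 2)), Mul(3, I, Pow(46, Rational(1, 2)))), 2662109), Rational(1, 2)) = Pow(Add(Mul(6, I, Pow(23, Rational(1, 2))), 2662109), Rational(1, 2)) = Pow(Add(2662109, Mul(6, I, Pow(23, Rational(1, 2)))), Rational(1, 2))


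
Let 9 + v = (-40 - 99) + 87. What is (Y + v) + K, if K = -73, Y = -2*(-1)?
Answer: -132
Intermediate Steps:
Y = 2
v = -61 (v = -9 + ((-40 - 99) + 87) = -9 + (-139 + 87) = -9 - 52 = -61)
(Y + v) + K = (2 - 61) - 73 = -59 - 73 = -132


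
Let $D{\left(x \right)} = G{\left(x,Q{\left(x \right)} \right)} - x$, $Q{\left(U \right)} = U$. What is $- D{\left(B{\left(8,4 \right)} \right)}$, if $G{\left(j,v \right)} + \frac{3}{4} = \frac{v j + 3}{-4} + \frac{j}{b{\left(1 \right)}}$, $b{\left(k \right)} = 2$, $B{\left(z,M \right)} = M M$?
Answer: $\frac{147}{2} \approx 73.5$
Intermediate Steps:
$B{\left(z,M \right)} = M^{2}$
$G{\left(j,v \right)} = - \frac{3}{2} + \frac{j}{2} - \frac{j v}{4}$ ($G{\left(j,v \right)} = - \frac{3}{4} + \left(\frac{v j + 3}{-4} + \frac{j}{2}\right) = - \frac{3}{4} + \left(\left(j v + 3\right) \left(- \frac{1}{4}\right) + j \frac{1}{2}\right) = - \frac{3}{4} + \left(\left(3 + j v\right) \left(- \frac{1}{4}\right) + \frac{j}{2}\right) = - \frac{3}{4} - \left(\frac{3}{4} - \frac{j}{2} + \frac{j v}{4}\right) = - \frac{3}{2} + \frac{j}{2} - \frac{j v}{4}$)
$D{\left(x \right)} = - \frac{3}{2} - \frac{x}{2} - \frac{x^{2}}{4}$ ($D{\left(x \right)} = \left(- \frac{3}{2} + \frac{x}{2} - \frac{x x}{4}\right) - x = \left(- \frac{3}{2} + \frac{x}{2} - \frac{x^{2}}{4}\right) - x = - \frac{3}{2} - \frac{x}{2} - \frac{x^{2}}{4}$)
$- D{\left(B{\left(8,4 \right)} \right)} = - (- \frac{3}{2} - \frac{4^{2}}{2} - \frac{\left(4^{2}\right)^{2}}{4}) = - (- \frac{3}{2} - 8 - \frac{16^{2}}{4}) = - (- \frac{3}{2} - 8 - 64) = \left(-1\right) \left(- \frac{147}{2}\right) = \frac{147}{2}$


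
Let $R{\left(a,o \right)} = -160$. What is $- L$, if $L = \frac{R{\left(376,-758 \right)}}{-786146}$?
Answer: $- \frac{80}{393073} \approx -0.00020352$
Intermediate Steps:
$L = \frac{80}{393073}$ ($L = - \frac{160}{-786146} = \left(-160\right) \left(- \frac{1}{786146}\right) = \frac{80}{393073} \approx 0.00020352$)
$- L = \left(-1\right) \frac{80}{393073} = - \frac{80}{393073}$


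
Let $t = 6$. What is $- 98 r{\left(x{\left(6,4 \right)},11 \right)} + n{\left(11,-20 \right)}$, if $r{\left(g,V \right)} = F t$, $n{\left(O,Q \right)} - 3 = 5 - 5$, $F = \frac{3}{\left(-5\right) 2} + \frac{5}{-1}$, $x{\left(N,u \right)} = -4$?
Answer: $\frac{15597}{5} \approx 3119.4$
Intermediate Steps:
$F = - \frac{53}{10}$ ($F = \frac{3}{-10} + 5 \left(-1\right) = 3 \left(- \frac{1}{10}\right) - 5 = - \frac{3}{10} - 5 = - \frac{53}{10} \approx -5.3$)
$n{\left(O,Q \right)} = 3$ ($n{\left(O,Q \right)} = 3 + \left(5 - 5\right) = 3 + 0 = 3$)
$r{\left(g,V \right)} = - \frac{159}{5}$ ($r{\left(g,V \right)} = \left(- \frac{53}{10}\right) 6 = - \frac{159}{5}$)
$- 98 r{\left(x{\left(6,4 \right)},11 \right)} + n{\left(11,-20 \right)} = \left(-98\right) \left(- \frac{159}{5}\right) + 3 = \frac{15582}{5} + 3 = \frac{15597}{5}$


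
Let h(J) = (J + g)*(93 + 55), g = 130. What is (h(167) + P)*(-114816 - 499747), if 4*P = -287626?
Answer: 34354686263/2 ≈ 1.7177e+10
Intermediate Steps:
h(J) = 19240 + 148*J (h(J) = (J + 130)*(93 + 55) = (130 + J)*148 = 19240 + 148*J)
P = -143813/2 (P = (1/4)*(-287626) = -143813/2 ≈ -71907.)
(h(167) + P)*(-114816 - 499747) = ((19240 + 148*167) - 143813/2)*(-114816 - 499747) = ((19240 + 24716) - 143813/2)*(-614563) = (43956 - 143813/2)*(-614563) = -55901/2*(-614563) = 34354686263/2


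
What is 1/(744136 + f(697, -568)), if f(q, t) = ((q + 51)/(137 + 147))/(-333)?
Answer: 23643/17593607261 ≈ 1.3438e-6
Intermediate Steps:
f(q, t) = -17/31524 - q/94572 (f(q, t) = ((51 + q)/284)*(-1/333) = ((51 + q)*(1/284))*(-1/333) = (51/284 + q/284)*(-1/333) = -17/31524 - q/94572)
1/(744136 + f(697, -568)) = 1/(744136 + (-17/31524 - 1/94572*697)) = 1/(744136 + (-17/31524 - 697/94572)) = 1/(744136 - 187/23643) = 1/(17593607261/23643) = 23643/17593607261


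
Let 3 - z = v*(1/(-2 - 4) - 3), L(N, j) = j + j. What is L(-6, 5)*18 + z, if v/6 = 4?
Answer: 259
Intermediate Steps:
v = 24 (v = 6*4 = 24)
L(N, j) = 2*j
z = 79 (z = 3 - 24*(1/(-2 - 4) - 3) = 3 - 24*(1/(-6) - 3) = 3 - 24*(-⅙ - 3) = 3 - 24*(-19)/6 = 3 - 1*(-76) = 3 + 76 = 79)
L(-6, 5)*18 + z = (2*5)*18 + 79 = 10*18 + 79 = 180 + 79 = 259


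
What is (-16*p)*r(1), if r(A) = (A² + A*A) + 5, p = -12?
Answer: 1344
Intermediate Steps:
r(A) = 5 + 2*A² (r(A) = (A² + A²) + 5 = 2*A² + 5 = 5 + 2*A²)
(-16*p)*r(1) = (-16*(-12))*(5 + 2*1²) = 192*(5 + 2*1) = 192*(5 + 2) = 192*7 = 1344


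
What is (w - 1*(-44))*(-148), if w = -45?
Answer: 148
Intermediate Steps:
(w - 1*(-44))*(-148) = (-45 - 1*(-44))*(-148) = (-45 + 44)*(-148) = -1*(-148) = 148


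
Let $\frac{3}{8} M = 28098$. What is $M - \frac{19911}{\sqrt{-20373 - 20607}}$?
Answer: $74928 + \frac{6637 i \sqrt{10245}}{6830} \approx 74928.0 + 98.357 i$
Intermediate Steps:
$M = 74928$ ($M = \frac{8}{3} \cdot 28098 = 74928$)
$M - \frac{19911}{\sqrt{-20373 - 20607}} = 74928 - \frac{19911}{\sqrt{-20373 - 20607}} = 74928 - \frac{19911}{\sqrt{-40980}} = 74928 - \frac{19911}{2 i \sqrt{10245}} = 74928 - 19911 \left(- \frac{i \sqrt{10245}}{20490}\right) = 74928 + \frac{6637 i \sqrt{10245}}{6830}$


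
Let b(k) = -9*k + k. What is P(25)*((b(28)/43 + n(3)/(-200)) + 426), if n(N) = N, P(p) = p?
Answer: 3618671/344 ≈ 10519.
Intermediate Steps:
b(k) = -8*k
P(25)*((b(28)/43 + n(3)/(-200)) + 426) = 25*((-8*28/43 + 3/(-200)) + 426) = 25*((-224*1/43 + 3*(-1/200)) + 426) = 25*((-224/43 - 3/200) + 426) = 25*(-44929/8600 + 426) = 25*(3618671/8600) = 3618671/344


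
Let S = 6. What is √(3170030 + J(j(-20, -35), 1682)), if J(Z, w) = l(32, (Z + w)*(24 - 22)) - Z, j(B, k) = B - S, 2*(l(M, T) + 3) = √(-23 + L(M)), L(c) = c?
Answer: √12680218/2 ≈ 1780.5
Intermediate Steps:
l(M, T) = -3 + √(-23 + M)/2
j(B, k) = -6 + B (j(B, k) = B - 1*6 = B - 6 = -6 + B)
J(Z, w) = -3/2 - Z (J(Z, w) = (-3 + √(-23 + 32)/2) - Z = (-3 + √9/2) - Z = (-3 + (½)*3) - Z = (-3 + 3/2) - Z = -3/2 - Z)
√(3170030 + J(j(-20, -35), 1682)) = √(3170030 + (-3/2 - (-6 - 20))) = √(3170030 + (-3/2 - 1*(-26))) = √(3170030 + (-3/2 + 26)) = √(3170030 + 49/2) = √(6340109/2) = √12680218/2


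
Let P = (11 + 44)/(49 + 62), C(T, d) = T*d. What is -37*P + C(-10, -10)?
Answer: 245/3 ≈ 81.667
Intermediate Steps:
P = 55/111 ≈ 0.49550
-37*P + C(-10, -10) = -37*55/111 - 10*(-10) = -55/3 + 100 = 245/3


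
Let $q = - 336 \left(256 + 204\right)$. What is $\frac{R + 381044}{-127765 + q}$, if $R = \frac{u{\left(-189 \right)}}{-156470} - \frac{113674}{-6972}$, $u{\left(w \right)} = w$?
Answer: $- \frac{51962756989681}{38498854781625} \approx -1.3497$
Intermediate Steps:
$R = \frac{2223486061}{136363605}$ ($R = - \frac{189}{-156470} - \frac{113674}{-6972} = \left(-189\right) \left(- \frac{1}{156470}\right) - - \frac{56837}{3486} = \frac{189}{156470} + \frac{56837}{3486} = \frac{2223486061}{136363605} \approx 16.306$)
$q = -154560$ ($q = \left(-336\right) 460 = -154560$)
$\frac{R + 381044}{-127765 + q} = \frac{\frac{2223486061}{136363605} + 381044}{-127765 - 154560} = \frac{51962756989681}{136363605 \left(-282325\right)} = \frac{51962756989681}{136363605} \left(- \frac{1}{282325}\right) = - \frac{51962756989681}{38498854781625}$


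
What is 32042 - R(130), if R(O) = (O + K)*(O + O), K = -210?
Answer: 52842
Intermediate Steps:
R(O) = 2*O*(-210 + O) (R(O) = (O - 210)*(O + O) = (-210 + O)*(2*O) = 2*O*(-210 + O))
32042 - R(130) = 32042 - 2*130*(-210 + 130) = 32042 - 2*130*(-80) = 32042 - 1*(-20800) = 32042 + 20800 = 52842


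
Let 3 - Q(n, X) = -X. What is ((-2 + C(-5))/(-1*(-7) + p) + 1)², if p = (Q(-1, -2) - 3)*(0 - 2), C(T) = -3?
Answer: 36/121 ≈ 0.29752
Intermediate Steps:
Q(n, X) = 3 + X (Q(n, X) = 3 - (-1)*X = 3 + X)
p = 4 (p = ((3 - 2) - 3)*(0 - 2) = (1 - 3)*(-2) = -2*(-2) = 4)
((-2 + C(-5))/(-1*(-7) + p) + 1)² = ((-2 - 3)/(-1*(-7) + 4) + 1)² = (-5/(7 + 4) + 1)² = (-5/11 + 1)² = (6/11)² = 36/121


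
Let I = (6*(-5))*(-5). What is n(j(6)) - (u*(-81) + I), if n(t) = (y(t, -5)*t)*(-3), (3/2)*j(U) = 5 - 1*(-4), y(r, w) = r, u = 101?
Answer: 7923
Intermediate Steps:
I = 150 (I = -30*(-5) = 150)
j(U) = 6 (j(U) = 2*(5 - 1*(-4))/3 = 2*(5 + 4)/3 = (⅔)*9 = 6)
n(t) = -3*t² (n(t) = (t*t)*(-3) = t²*(-3) = -3*t²)
n(j(6)) - (u*(-81) + I) = -3*6² - (101*(-81) + 150) = -3*36 - (-8181 + 150) = -108 - 1*(-8031) = -108 + 8031 = 7923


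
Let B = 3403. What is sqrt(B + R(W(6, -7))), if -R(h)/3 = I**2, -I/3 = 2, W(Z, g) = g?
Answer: sqrt(3295) ≈ 57.402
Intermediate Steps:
I = -6 (I = -3*2 = -6)
R(h) = -108 (R(h) = -3*(-6)**2 = -3*36 = -108)
sqrt(B + R(W(6, -7))) = sqrt(3403 - 108) = sqrt(3295)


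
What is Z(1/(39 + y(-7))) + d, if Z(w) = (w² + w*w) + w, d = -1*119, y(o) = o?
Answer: -60911/512 ≈ -118.97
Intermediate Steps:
d = -119
Z(w) = w + 2*w² (Z(w) = (w² + w²) + w = 2*w² + w = w + 2*w²)
Z(1/(39 + y(-7))) + d = (1 + 2/(39 - 7))/(39 - 7) - 119 = (1 + 2/32)/32 - 119 = (1 + 2*(1/32))/32 - 119 = (1 + 1/16)/32 - 119 = (1/32)*(17/16) - 119 = 17/512 - 119 = -60911/512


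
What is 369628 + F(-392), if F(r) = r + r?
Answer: 368844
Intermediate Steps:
F(r) = 2*r
369628 + F(-392) = 369628 + 2*(-392) = 369628 - 784 = 368844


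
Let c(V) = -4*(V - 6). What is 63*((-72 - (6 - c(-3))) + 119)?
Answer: 4851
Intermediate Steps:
c(V) = 24 - 4*V (c(V) = -4*(-6 + V) = 24 - 4*V)
63*((-72 - (6 - c(-3))) + 119) = 63*((-72 - (6 - (24 - 4*(-3)))) + 119) = 63*((-72 - (6 - (24 + 12))) + 119) = 63*((-72 - (6 - 1*36)) + 119) = 63*((-72 - (6 - 36)) + 119) = 63*((-72 - 1*(-30)) + 119) = 63*((-72 + 30) + 119) = 63*(-42 + 119) = 63*77 = 4851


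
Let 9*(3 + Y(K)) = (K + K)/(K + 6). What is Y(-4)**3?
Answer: -29791/729 ≈ -40.866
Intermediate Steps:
Y(K) = -3 + 2*K/(9*(6 + K)) (Y(K) = -3 + ((K + K)/(K + 6))/9 = -3 + ((2*K)/(6 + K))/9 = -3 + (2*K/(6 + K))/9 = -3 + 2*K/(9*(6 + K)))
Y(-4)**3 = ((-162 - 25*(-4))/(9*(6 - 4)))**3 = ((1/9)*(-162 + 100)/2)**3 = ((1/9)*(1/2)*(-62))**3 = (-31/9)**3 = -29791/729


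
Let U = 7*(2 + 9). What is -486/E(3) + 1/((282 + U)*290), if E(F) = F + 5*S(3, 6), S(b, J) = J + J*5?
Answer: -16865759/6350710 ≈ -2.6557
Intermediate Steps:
S(b, J) = 6*J (S(b, J) = J + 5*J = 6*J)
E(F) = 180 + F (E(F) = F + 5*(6*6) = F + 5*36 = F + 180 = 180 + F)
U = 77 (U = 7*11 = 77)
-486/E(3) + 1/((282 + U)*290) = -486/(180 + 3) + 1/((282 + 77)*290) = -486/183 + (1/290)/359 = -486*1/183 + (1/359)*(1/290) = -162/61 + 1/104110 = -16865759/6350710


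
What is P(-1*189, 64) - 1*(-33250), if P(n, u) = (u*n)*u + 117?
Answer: -740777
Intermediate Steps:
P(n, u) = 117 + n*u² (P(n, u) = (n*u)*u + 117 = n*u² + 117 = 117 + n*u²)
P(-1*189, 64) - 1*(-33250) = (117 - 1*189*64²) - 1*(-33250) = (117 - 189*4096) + 33250 = (117 - 774144) + 33250 = -774027 + 33250 = -740777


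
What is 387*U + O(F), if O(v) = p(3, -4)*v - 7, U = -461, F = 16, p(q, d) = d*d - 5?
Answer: -178238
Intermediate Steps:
p(q, d) = -5 + d**2 (p(q, d) = d**2 - 5 = -5 + d**2)
O(v) = -7 + 11*v (O(v) = (-5 + (-4)**2)*v - 7 = (-5 + 16)*v - 7 = 11*v - 7 = -7 + 11*v)
387*U + O(F) = 387*(-461) + (-7 + 11*16) = -178407 + (-7 + 176) = -178407 + 169 = -178238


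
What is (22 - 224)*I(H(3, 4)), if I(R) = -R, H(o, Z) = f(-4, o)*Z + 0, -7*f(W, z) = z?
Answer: -2424/7 ≈ -346.29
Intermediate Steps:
f(W, z) = -z/7
H(o, Z) = -Z*o/7 (H(o, Z) = (-o/7)*Z + 0 = -Z*o/7 + 0 = -Z*o/7)
(22 - 224)*I(H(3, 4)) = (22 - 224)*(-(-1)*4*3/7) = -(-202)*(-12)/7 = -202*12/7 = -2424/7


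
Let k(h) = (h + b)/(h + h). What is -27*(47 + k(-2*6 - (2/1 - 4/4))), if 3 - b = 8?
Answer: -16740/13 ≈ -1287.7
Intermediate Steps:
b = -5 (b = 3 - 1*8 = 3 - 8 = -5)
k(h) = (-5 + h)/(2*h) (k(h) = (h - 5)/(h + h) = (-5 + h)/((2*h)) = (-5 + h)*(1/(2*h)) = (-5 + h)/(2*h))
-27*(47 + k(-2*6 - (2/1 - 4/4))) = -27*(47 + (-5 + (-2*6 - (2/1 - 4/4)))/(2*(-2*6 - (2/1 - 4/4)))) = -27*(47 + (-5 + (-12 - (2*1 - 4*1/4)))/(2*(-12 - (2*1 - 4*1/4)))) = -27*(47 + (-5 + (-12 - (2 - 1)))/(2*(-12 - (2 - 1)))) = -27*(47 + (-5 + (-12 - 1*1))/(2*(-12 - 1*1))) = -27*(47 + (-5 + (-12 - 1))/(2*(-12 - 1))) = -27*(47 + (1/2)*(-5 - 13)/(-13)) = -27*(47 + (1/2)*(-1/13)*(-18)) = -27*(47 + 9/13) = -27*620/13 = -16740/13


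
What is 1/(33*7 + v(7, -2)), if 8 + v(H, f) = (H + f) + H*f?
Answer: 1/214 ≈ 0.0046729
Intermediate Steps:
v(H, f) = -8 + H + f + H*f (v(H, f) = -8 + ((H + f) + H*f) = -8 + (H + f + H*f) = -8 + H + f + H*f)
1/(33*7 + v(7, -2)) = 1/(33*7 + (-8 + 7 - 2 + 7*(-2))) = 1/(231 + (-8 + 7 - 2 - 14)) = 1/(231 - 17) = 1/214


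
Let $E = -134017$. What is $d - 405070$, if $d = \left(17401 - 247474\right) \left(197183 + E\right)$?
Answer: $-14533196188$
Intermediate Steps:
$d = -14532791118$ ($d = \left(17401 - 247474\right) \left(197183 - 134017\right) = \left(-230073\right) 63166 = -14532791118$)
$d - 405070 = -14532791118 - 405070 = -14533196188$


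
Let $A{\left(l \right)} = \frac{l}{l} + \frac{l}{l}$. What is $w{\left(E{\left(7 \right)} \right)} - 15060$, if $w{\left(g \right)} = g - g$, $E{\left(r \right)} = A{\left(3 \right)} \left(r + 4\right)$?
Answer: $-15060$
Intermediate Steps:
$A{\left(l \right)} = 2$ ($A{\left(l \right)} = 1 + 1 = 2$)
$E{\left(r \right)} = 8 + 2 r$ ($E{\left(r \right)} = 2 \left(r + 4\right) = 2 \left(4 + r\right) = 8 + 2 r$)
$w{\left(g \right)} = 0$
$w{\left(E{\left(7 \right)} \right)} - 15060 = 0 - 15060 = -15060$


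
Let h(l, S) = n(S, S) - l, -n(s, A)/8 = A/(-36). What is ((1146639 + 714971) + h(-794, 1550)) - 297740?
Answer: 14085076/9 ≈ 1.5650e+6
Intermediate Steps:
n(s, A) = 2*A/9 (n(s, A) = -8*A/(-36) = -8*A*(-1)/36 = -(-2)*A/9 = 2*A/9)
h(l, S) = -l + 2*S/9 (h(l, S) = 2*S/9 - l = -l + 2*S/9)
((1146639 + 714971) + h(-794, 1550)) - 297740 = ((1146639 + 714971) + (-1*(-794) + (2/9)*1550)) - 297740 = (1861610 + (794 + 3100/9)) - 297740 = (1861610 + 10246/9) - 297740 = 16764736/9 - 297740 = 14085076/9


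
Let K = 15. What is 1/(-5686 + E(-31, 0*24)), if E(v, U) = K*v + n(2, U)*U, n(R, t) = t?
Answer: -1/6151 ≈ -0.00016258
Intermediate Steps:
E(v, U) = U**2 + 15*v (E(v, U) = 15*v + U*U = 15*v + U**2 = U**2 + 15*v)
1/(-5686 + E(-31, 0*24)) = 1/(-5686 + ((0*24)**2 + 15*(-31))) = 1/(-5686 + (0**2 - 465)) = 1/(-5686 + (0 - 465)) = 1/(-5686 - 465) = 1/(-6151) = -1/6151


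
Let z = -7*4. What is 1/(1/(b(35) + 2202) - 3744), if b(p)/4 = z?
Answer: -2090/7824959 ≈ -0.00026709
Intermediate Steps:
z = -28
b(p) = -112 (b(p) = 4*(-28) = -112)
1/(1/(b(35) + 2202) - 3744) = 1/(1/(-112 + 2202) - 3744) = 1/(1/2090 - 3744) = 1/(-7824959/2090) = -2090/7824959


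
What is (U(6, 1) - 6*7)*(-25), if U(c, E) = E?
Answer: 1025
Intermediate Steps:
(U(6, 1) - 6*7)*(-25) = (1 - 6*7)*(-25) = (1 - 42)*(-25) = -41*(-25) = 1025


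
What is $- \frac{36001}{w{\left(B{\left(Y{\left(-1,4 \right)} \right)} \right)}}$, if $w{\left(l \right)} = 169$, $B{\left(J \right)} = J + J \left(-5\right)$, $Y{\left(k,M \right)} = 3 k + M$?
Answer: $- \frac{36001}{169} \approx -213.02$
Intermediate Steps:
$Y{\left(k,M \right)} = M + 3 k$
$B{\left(J \right)} = - 4 J$ ($B{\left(J \right)} = J - 5 J = - 4 J$)
$- \frac{36001}{w{\left(B{\left(Y{\left(-1,4 \right)} \right)} \right)}} = - \frac{36001}{169}$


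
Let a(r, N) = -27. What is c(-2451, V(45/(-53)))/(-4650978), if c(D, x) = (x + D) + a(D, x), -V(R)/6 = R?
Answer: 21844/41083639 ≈ 0.00053170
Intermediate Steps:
V(R) = -6*R
c(D, x) = -27 + D + x (c(D, x) = (x + D) - 27 = (D + x) - 27 = -27 + D + x)
c(-2451, V(45/(-53)))/(-4650978) = (-27 - 2451 - 270/(-53))/(-4650978) = (-27 - 2451 - 270*(-1)/53)*(-1/4650978) = (-27 - 2451 - 6*(-45/53))*(-1/4650978) = (-27 - 2451 + 270/53)*(-1/4650978) = -131064/53*(-1/4650978) = 21844/41083639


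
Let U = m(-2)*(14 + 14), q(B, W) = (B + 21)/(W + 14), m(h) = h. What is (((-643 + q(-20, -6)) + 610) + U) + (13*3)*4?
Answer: 537/8 ≈ 67.125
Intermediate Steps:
q(B, W) = (21 + B)/(14 + W)
U = -56 (U = -2*(14 + 14) = -2*28 = -56)
(((-643 + q(-20, -6)) + 610) + U) + (13*3)*4 = (((-643 + (21 - 20)/(14 - 6)) + 610) - 56) + (13*3)*4 = (((-643 + 1/8) + 610) - 56) + 39*4 = (((-643 + (1/8)*1) + 610) - 56) + 156 = (((-643 + 1/8) + 610) - 56) + 156 = ((-5143/8 + 610) - 56) + 156 = (-263/8 - 56) + 156 = -711/8 + 156 = 537/8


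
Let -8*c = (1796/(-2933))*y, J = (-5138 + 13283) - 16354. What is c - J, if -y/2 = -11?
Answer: 24081936/2933 ≈ 8210.7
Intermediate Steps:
y = 22 (y = -2*(-11) = 22)
J = -8209 (J = 8145 - 16354 = -8209)
c = 4939/2933 (c = -1796/(-2933)*22/8 = -1796*(-1/2933)*22/8 = -(-449)*22/5866 = -⅛*(-39512/2933) = 4939/2933 ≈ 1.6839)
c - J = 4939/2933 - 1*(-8209) = 4939/2933 + 8209 = 24081936/2933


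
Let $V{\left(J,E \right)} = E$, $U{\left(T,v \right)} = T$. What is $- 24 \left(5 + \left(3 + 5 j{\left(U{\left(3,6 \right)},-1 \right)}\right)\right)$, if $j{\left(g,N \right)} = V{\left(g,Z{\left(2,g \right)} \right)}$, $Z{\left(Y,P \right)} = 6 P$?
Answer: $-2352$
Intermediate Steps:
$j{\left(g,N \right)} = 6 g$
$- 24 \left(5 + \left(3 + 5 j{\left(U{\left(3,6 \right)},-1 \right)}\right)\right) = - 24 \left(5 + \left(3 + 5 \cdot 6 \cdot 3\right)\right) = - 24 \left(5 + \left(3 + 5 \cdot 18\right)\right) = - 24 \left(5 + \left(3 + 90\right)\right) = - 24 \left(5 + 93\right) = \left(-24\right) 98 = -2352$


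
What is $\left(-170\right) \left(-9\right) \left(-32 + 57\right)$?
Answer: $38250$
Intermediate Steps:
$\left(-170\right) \left(-9\right) \left(-32 + 57\right) = 1530 \cdot 25 = 38250$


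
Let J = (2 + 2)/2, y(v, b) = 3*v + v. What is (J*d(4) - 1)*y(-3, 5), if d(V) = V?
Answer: -84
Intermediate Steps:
y(v, b) = 4*v
J = 2 (J = 4*(½) = 2)
(J*d(4) - 1)*y(-3, 5) = (2*4 - 1)*(4*(-3)) = (8 - 1)*(-12) = 7*(-12) = -84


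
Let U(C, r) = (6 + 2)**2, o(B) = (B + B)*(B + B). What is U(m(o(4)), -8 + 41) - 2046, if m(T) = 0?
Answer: -1982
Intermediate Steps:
o(B) = 4*B**2 (o(B) = (2*B)*(2*B) = 4*B**2)
U(C, r) = 64 (U(C, r) = 8**2 = 64)
U(m(o(4)), -8 + 41) - 2046 = 64 - 2046 = -1982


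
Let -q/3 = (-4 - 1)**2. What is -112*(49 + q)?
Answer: 2912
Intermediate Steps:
q = -75 (q = -3*(-4 - 1)**2 = -3*(-5)**2 = -3*25 = -75)
-112*(49 + q) = -112*(49 - 75) = -112*(-26) = 2912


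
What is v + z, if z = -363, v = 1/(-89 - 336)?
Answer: -154276/425 ≈ -363.00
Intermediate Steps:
v = -1/425 (v = 1/(-425) = -1/425 ≈ -0.0023529)
v + z = -1/425 - 363 = -154276/425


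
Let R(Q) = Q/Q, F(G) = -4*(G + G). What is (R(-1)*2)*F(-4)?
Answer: 64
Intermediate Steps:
F(G) = -8*G
R(Q) = 1
(R(-1)*2)*F(-4) = (1*2)*(-8*(-4)) = 2*32 = 64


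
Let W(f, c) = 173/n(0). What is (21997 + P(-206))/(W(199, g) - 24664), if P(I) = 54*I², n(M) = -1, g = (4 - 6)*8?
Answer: -2313541/24837 ≈ -93.149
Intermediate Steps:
g = -16 (g = -2*8 = -16)
W(f, c) = -173 (W(f, c) = 173/(-1) = 173*(-1) = -173)
(21997 + P(-206))/(W(199, g) - 24664) = (21997 + 54*(-206)²)/(-173 - 24664) = (21997 + 54*42436)/(-24837) = (21997 + 2291544)*(-1/24837) = 2313541*(-1/24837) = -2313541/24837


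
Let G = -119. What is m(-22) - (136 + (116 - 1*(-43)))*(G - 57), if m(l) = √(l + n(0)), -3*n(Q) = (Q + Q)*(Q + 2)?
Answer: 51920 + I*√22 ≈ 51920.0 + 4.6904*I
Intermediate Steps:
n(Q) = -2*Q*(2 + Q)/3 (n(Q) = -(Q + Q)*(Q + 2)/3 = -2*Q*(2 + Q)/3)
m(l) = √l (m(l) = √(l - ⅔*0*(2 + 0)) = √(l - ⅔*0*2) = √(l + 0) = √l)
m(-22) - (136 + (116 - 1*(-43)))*(G - 57) = √(-22) - (136 + (116 - 1*(-43)))*(-119 - 57) = I*√22 - (136 + (116 + 43))*(-176) = I*√22 - (136 + 159)*(-176) = I*√22 - 295*(-176) = I*√22 - 1*(-51920) = I*√22 + 51920 = 51920 + I*√22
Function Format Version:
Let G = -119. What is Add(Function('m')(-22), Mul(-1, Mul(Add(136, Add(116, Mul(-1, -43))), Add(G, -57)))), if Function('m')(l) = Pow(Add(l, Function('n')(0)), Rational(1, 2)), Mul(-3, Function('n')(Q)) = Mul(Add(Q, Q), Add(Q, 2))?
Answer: Add(51920, Mul(I, Pow(22, Rational(1, 2)))) ≈ Add(51920., Mul(4.6904, I))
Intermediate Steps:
Function('n')(Q) = Mul(Rational(-2, 3), Q, Add(2, Q)) (Function('n')(Q) = Mul(Rational(-1, 3), Mul(Add(Q, Q), Add(Q, 2))) = Mul(Rational(-1, 3), Mul(Mul(2, Q), Add(2, Q))) = Mul(Rational(-1, 3), Mul(2, Q, Add(2, Q))) = Mul(Rational(-2, 3), Q, Add(2, Q)))
Function('m')(l) = Pow(l, Rational(1, 2)) (Function('m')(l) = Pow(Add(l, Mul(Rational(-2, 3), 0, Add(2, 0))), Rational(1, 2)) = Pow(Add(l, Mul(Rational(-2, 3), 0, 2)), Rational(1, 2)) = Pow(Add(l, 0), Rational(1, 2)) = Pow(l, Rational(1, 2)))
Add(Function('m')(-22), Mul(-1, Mul(Add(136, Add(116, Mul(-1, -43))), Add(G, -57)))) = Add(Pow(-22, Rational(1, 2)), Mul(-1, Mul(Add(136, Add(116, Mul(-1, -43))), Add(-119, -57)))) = Add(Mul(I, Pow(22, Rational(1, 2))), Mul(-1, Mul(Add(136, Add(116, 43)), -176))) = Add(Mul(I, Pow(22, Rational(1, 2))), Mul(-1, Mul(Add(136, 159), -176))) = Add(Mul(I, Pow(22, Rational(1, 2))), Mul(-1, Mul(295, -176))) = Add(Mul(I, Pow(22, Rational(1, 2))), Mul(-1, -51920)) = Add(Mul(I, Pow(22, Rational(1, 2))), 51920) = Add(51920, Mul(I, Pow(22, Rational(1, 2))))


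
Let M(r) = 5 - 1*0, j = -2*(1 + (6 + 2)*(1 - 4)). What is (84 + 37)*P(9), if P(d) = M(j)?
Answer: 605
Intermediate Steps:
j = 46 (j = -2*(1 + 8*(-3)) = -2*(1 - 24) = -2*(-23) = 46)
M(r) = 5 (M(r) = 5 + 0 = 5)
P(d) = 5
(84 + 37)*P(9) = (84 + 37)*5 = 121*5 = 605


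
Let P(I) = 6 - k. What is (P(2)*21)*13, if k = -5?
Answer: 3003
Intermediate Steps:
P(I) = 11 (P(I) = 6 - 1*(-5) = 6 + 5 = 11)
(P(2)*21)*13 = (11*21)*13 = 231*13 = 3003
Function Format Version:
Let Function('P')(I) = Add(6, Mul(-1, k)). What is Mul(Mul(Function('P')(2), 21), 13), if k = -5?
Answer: 3003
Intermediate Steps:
Function('P')(I) = 11 (Function('P')(I) = Add(6, Mul(-1, -5)) = Add(6, 5) = 11)
Mul(Mul(Function('P')(2), 21), 13) = Mul(Mul(11, 21), 13) = Mul(231, 13) = 3003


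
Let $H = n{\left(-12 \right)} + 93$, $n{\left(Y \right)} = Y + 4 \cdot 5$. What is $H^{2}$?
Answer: $10201$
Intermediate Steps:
$n{\left(Y \right)} = 20 + Y$ ($n{\left(Y \right)} = Y + 20 = 20 + Y$)
$H = 101$ ($H = \left(20 - 12\right) + 93 = 8 + 93 = 101$)
$H^{2} = 101^{2} = 10201$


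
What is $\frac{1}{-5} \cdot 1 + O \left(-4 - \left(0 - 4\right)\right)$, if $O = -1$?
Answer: $- \frac{1}{5} \approx -0.2$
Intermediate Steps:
$\frac{1}{-5} \cdot 1 + O \left(-4 - \left(0 - 4\right)\right) = \frac{1}{-5} \cdot 1 - \left(-4 - \left(0 - 4\right)\right) = \left(- \frac{1}{5}\right) 1 - \left(-4 - \left(0 - 4\right)\right) = - \frac{1}{5} - \left(-4 - -4\right) = - \frac{1}{5} - \left(-4 + 4\right) = - \frac{1}{5} - 0 = - \frac{1}{5} + 0 = - \frac{1}{5}$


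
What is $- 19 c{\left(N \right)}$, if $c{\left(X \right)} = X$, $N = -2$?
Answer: $38$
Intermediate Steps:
$- 19 c{\left(N \right)} = \left(-19\right) \left(-2\right) = 38$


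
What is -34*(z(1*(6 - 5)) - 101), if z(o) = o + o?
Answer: 3366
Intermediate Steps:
z(o) = 2*o
-34*(z(1*(6 - 5)) - 101) = -34*(2*(1*(6 - 5)) - 101) = -34*(2*(1*1) - 101) = -34*(2*1 - 101) = -34*(2 - 101) = -34*(-99) = 3366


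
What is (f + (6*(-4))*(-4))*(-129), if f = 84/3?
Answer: -15996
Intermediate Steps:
f = 28 (f = 84*(1/3) = 28)
(f + (6*(-4))*(-4))*(-129) = (28 + (6*(-4))*(-4))*(-129) = (28 - 24*(-4))*(-129) = (28 + 96)*(-129) = 124*(-129) = -15996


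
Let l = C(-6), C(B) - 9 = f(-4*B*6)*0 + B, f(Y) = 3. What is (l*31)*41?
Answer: 3813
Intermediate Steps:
C(B) = 9 + B (C(B) = 9 + (3*0 + B) = 9 + (0 + B) = 9 + B)
l = 3 (l = 9 - 6 = 3)
(l*31)*41 = (3*31)*41 = 93*41 = 3813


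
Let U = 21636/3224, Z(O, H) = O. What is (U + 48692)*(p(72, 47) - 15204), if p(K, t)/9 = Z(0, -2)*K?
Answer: -298387325922/403 ≈ -7.4042e+8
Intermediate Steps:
p(K, t) = 0 (p(K, t) = 9*(0*K) = 9*0 = 0)
U = 5409/806 (U = 21636*(1/3224) = 5409/806 ≈ 6.7109)
(U + 48692)*(p(72, 47) - 15204) = (5409/806 + 48692)*(0 - 15204) = (39251161/806)*(-15204) = -298387325922/403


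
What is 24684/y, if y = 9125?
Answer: 24684/9125 ≈ 2.7051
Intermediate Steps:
24684/y = 24684/9125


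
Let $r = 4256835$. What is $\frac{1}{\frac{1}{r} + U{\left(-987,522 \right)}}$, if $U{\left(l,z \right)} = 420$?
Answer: $\frac{4256835}{1787870701} \approx 0.002381$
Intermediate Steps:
$\frac{1}{\frac{1}{r} + U{\left(-987,522 \right)}} = \frac{1}{\frac{1}{4256835} + 420} = \frac{1}{\frac{1787870701}{4256835}} = \frac{4256835}{1787870701}$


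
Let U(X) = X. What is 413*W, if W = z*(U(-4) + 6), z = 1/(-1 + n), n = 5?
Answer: 413/2 ≈ 206.50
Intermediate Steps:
z = ¼ (z = 1/(-1 + 5) = 1/4 = ¼ ≈ 0.25000)
W = ½ (W = (-4 + 6)/4 = (¼)*2 = ½ ≈ 0.50000)
413*W = 413*(½) = 413/2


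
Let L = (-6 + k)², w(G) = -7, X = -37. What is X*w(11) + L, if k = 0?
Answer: 295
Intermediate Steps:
L = 36 (L = (-6 + 0)² = (-6)² = 36)
X*w(11) + L = -37*(-7) + 36 = 259 + 36 = 295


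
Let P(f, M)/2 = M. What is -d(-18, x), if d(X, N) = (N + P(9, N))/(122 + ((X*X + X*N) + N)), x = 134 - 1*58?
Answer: 38/141 ≈ 0.26950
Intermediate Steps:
P(f, M) = 2*M
x = 76 (x = 134 - 58 = 76)
d(X, N) = 3*N/(122 + N + X**2 + N*X) (d(X, N) = (N + 2*N)/(122 + ((X*X + X*N) + N)) = (3*N)/(122 + ((X**2 + N*X) + N)) = (3*N)/(122 + (N + X**2 + N*X)) = (3*N)/(122 + N + X**2 + N*X) = 3*N/(122 + N + X**2 + N*X))
-d(-18, x) = -3*76/(122 + 76 + (-18)**2 + 76*(-18)) = -3*76/(122 + 76 + 324 - 1368) = -3*76/(-846) = -3*76*(-1)/846 = -1*(-38/141) = 38/141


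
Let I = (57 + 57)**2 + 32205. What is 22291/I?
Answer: 22291/45201 ≈ 0.49315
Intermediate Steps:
I = 45201 (I = 114**2 + 32205 = 12996 + 32205 = 45201)
22291/I = 22291/45201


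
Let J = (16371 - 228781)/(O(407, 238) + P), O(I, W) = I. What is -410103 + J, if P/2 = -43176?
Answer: -7049217985/17189 ≈ -4.1010e+5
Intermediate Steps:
P = -86352 (P = 2*(-43176) = -86352)
J = 42482/17189 (J = (16371 - 228781)/(407 - 86352) = -212410/(-85945) = -212410*(-1/85945) = 42482/17189 ≈ 2.4715)
-410103 + J = -410103 + 42482/17189 = -7049217985/17189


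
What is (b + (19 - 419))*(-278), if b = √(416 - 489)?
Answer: 111200 - 278*I*√73 ≈ 1.112e+5 - 2375.2*I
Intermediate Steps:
b = I*√73 (b = √(-73) = I*√73 ≈ 8.544*I)
(b + (19 - 419))*(-278) = (I*√73 + (19 - 419))*(-278) = (I*√73 - 400)*(-278) = (-400 + I*√73)*(-278) = 111200 - 278*I*√73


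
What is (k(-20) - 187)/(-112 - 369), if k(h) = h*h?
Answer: -213/481 ≈ -0.44283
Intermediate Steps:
k(h) = h²
(k(-20) - 187)/(-112 - 369) = ((-20)² - 187)/(-112 - 369) = (400 - 187)/(-481) = 213*(-1/481) = -213/481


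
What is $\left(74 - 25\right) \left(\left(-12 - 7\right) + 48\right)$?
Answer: $1421$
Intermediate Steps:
$\left(74 - 25\right) \left(\left(-12 - 7\right) + 48\right) = 49 \left(-19 + 48\right) = 49 \cdot 29 = 1421$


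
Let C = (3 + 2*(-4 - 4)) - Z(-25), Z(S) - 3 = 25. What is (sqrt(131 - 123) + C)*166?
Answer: -6806 + 332*sqrt(2) ≈ -6336.5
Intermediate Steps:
Z(S) = 28 (Z(S) = 3 + 25 = 28)
C = -41 (C = (3 + 2*(-4 - 4)) - 1*28 = (3 + 2*(-8)) - 28 = (3 - 16) - 28 = -13 - 28 = -41)
(sqrt(131 - 123) + C)*166 = (sqrt(131 - 123) - 41)*166 = (sqrt(8) - 41)*166 = (2*sqrt(2) - 41)*166 = (-41 + 2*sqrt(2))*166 = -6806 + 332*sqrt(2)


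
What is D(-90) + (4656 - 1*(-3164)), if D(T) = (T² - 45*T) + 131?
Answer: 20101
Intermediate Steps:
D(T) = 131 + T² - 45*T
D(-90) + (4656 - 1*(-3164)) = (131 + (-90)² - 45*(-90)) + (4656 - 1*(-3164)) = (131 + 8100 + 4050) + (4656 + 3164) = 12281 + 7820 = 20101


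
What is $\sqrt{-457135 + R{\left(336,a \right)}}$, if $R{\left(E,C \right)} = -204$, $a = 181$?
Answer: $i \sqrt{457339} \approx 676.27 i$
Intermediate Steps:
$\sqrt{-457135 + R{\left(336,a \right)}} = \sqrt{-457135 - 204} = \sqrt{-457339} = i \sqrt{457339}$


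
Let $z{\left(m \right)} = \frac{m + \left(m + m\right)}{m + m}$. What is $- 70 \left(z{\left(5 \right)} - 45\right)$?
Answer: $3045$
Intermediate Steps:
$z{\left(m \right)} = \frac{3}{2}$ ($z{\left(m \right)} = \frac{m + 2 m}{2 m} = 3 m \frac{1}{2 m} = \frac{3}{2}$)
$- 70 \left(z{\left(5 \right)} - 45\right) = - 70 \left(\frac{3}{2} - 45\right) = \left(-70\right) \left(- \frac{87}{2}\right) = 3045$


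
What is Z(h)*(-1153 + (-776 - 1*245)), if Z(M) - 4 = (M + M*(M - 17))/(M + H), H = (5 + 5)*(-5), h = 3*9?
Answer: 445670/23 ≈ 19377.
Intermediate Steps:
h = 27
H = -50 (H = 10*(-5) = -50)
Z(M) = 4 + (M + M*(-17 + M))/(-50 + M) (Z(M) = 4 + (M + M*(M - 17))/(M - 50) = 4 + (M + M*(-17 + M))/(-50 + M))
Z(h)*(-1153 + (-776 - 1*245)) = ((-200 + 27**2 - 12*27)/(-50 + 27))*(-1153 + (-776 - 1*245)) = ((-200 + 729 - 324)/(-23))*(-1153 + (-776 - 245)) = (-1/23*205)*(-1153 - 1021) = -205/23*(-2174) = 445670/23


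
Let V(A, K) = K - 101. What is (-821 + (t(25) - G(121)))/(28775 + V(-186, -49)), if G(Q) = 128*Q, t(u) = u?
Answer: -16284/28625 ≈ -0.56887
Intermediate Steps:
V(A, K) = -101 + K
(-821 + (t(25) - G(121)))/(28775 + V(-186, -49)) = (-821 + (25 - 128*121))/(28775 + (-101 - 49)) = (-821 + (25 - 1*15488))/(28775 - 150) = (-821 + (25 - 15488))/28625 = (-821 - 15463)*(1/28625) = -16284*1/28625 = -16284/28625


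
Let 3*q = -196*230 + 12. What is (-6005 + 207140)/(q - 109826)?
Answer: -603405/374546 ≈ -1.6110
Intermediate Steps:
q = -45068/3 (q = (-196*230 + 12)/3 = (-45080 + 12)/3 = (⅓)*(-45068) = -45068/3 ≈ -15023.)
(-6005 + 207140)/(q - 109826) = (-6005 + 207140)/(-45068/3 - 109826) = 201135/(-374546/3) = 201135*(-3/374546) = -603405/374546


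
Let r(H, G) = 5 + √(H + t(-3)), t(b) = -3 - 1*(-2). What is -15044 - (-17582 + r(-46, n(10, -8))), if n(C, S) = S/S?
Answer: 2533 - I*√47 ≈ 2533.0 - 6.8557*I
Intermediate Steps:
t(b) = -1 (t(b) = -3 + 2 = -1)
n(C, S) = 1
r(H, G) = 5 + √(-1 + H) (r(H, G) = 5 + √(H - 1) = 5 + √(-1 + H))
-15044 - (-17582 + r(-46, n(10, -8))) = -15044 - (-17582 + (5 + √(-1 - 46))) = -15044 - (-17582 + (5 + √(-47))) = -15044 - (-17582 + (5 + I*√47)) = -15044 - (-17577 + I*√47) = -15044 + (17577 - I*√47) = 2533 - I*√47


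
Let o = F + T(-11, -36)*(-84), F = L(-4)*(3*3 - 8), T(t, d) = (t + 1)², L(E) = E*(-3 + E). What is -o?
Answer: 8372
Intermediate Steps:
T(t, d) = (1 + t)²
F = 28 (F = (-4*(-3 - 4))*(3*3 - 8) = (-4*(-7))*(9 - 8) = 28*1 = 28)
o = -8372 (o = 28 + (1 - 11)²*(-84) = 28 + (-10)²*(-84) = 28 + 100*(-84) = 28 - 8400 = -8372)
-o = -1*(-8372) = 8372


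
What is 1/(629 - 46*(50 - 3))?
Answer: -1/1533 ≈ -0.00065232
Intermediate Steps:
1/(629 - 46*(50 - 3)) = 1/(629 - 46*47) = 1/(629 - 2162) = 1/(-1533) = -1/1533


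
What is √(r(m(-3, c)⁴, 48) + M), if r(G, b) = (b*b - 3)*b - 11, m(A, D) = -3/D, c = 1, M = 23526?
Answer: √133963 ≈ 366.01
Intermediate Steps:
r(G, b) = -11 + b*(-3 + b²) (r(G, b) = (b² - 3)*b - 11 = (-3 + b²)*b - 11 = b*(-3 + b²) - 11 = -11 + b*(-3 + b²))
√(r(m(-3, c)⁴, 48) + M) = √((-11 + 48³ - 3*48) + 23526) = √((-11 + 110592 - 144) + 23526) = √(110437 + 23526) = √133963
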